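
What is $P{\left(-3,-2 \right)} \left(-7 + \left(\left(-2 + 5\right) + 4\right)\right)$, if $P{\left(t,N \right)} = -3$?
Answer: $0$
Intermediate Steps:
$P{\left(-3,-2 \right)} \left(-7 + \left(\left(-2 + 5\right) + 4\right)\right) = - 3 \left(-7 + \left(\left(-2 + 5\right) + 4\right)\right) = - 3 \left(-7 + \left(3 + 4\right)\right) = - 3 \left(-7 + 7\right) = \left(-3\right) 0 = 0$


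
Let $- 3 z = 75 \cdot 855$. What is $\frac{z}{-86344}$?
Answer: $\frac{21375}{86344} \approx 0.24756$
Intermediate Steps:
$z = -21375$ ($z = - \frac{75 \cdot 855}{3} = \left(- \frac{1}{3}\right) 64125 = -21375$)
$\frac{z}{-86344} = - \frac{21375}{-86344} = \left(-21375\right) \left(- \frac{1}{86344}\right) = \frac{21375}{86344}$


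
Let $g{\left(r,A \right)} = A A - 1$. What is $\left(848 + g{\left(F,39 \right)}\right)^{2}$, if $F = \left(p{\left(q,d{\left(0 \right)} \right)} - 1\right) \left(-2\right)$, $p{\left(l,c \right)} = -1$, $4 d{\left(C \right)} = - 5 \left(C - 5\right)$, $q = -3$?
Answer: $5607424$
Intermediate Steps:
$d{\left(C \right)} = \frac{25}{4} - \frac{5 C}{4}$ ($d{\left(C \right)} = \frac{\left(-5\right) \left(C - 5\right)}{4} = \frac{\left(-5\right) \left(-5 + C\right)}{4} = \frac{25 - 5 C}{4} = \frac{25}{4} - \frac{5 C}{4}$)
$F = 4$ ($F = \left(-1 - 1\right) \left(-2\right) = \left(-2\right) \left(-2\right) = 4$)
$g{\left(r,A \right)} = -1 + A^{2}$ ($g{\left(r,A \right)} = A^{2} - 1 = -1 + A^{2}$)
$\left(848 + g{\left(F,39 \right)}\right)^{2} = \left(848 - \left(1 - 39^{2}\right)\right)^{2} = \left(848 + \left(-1 + 1521\right)\right)^{2} = \left(848 + 1520\right)^{2} = 2368^{2} = 5607424$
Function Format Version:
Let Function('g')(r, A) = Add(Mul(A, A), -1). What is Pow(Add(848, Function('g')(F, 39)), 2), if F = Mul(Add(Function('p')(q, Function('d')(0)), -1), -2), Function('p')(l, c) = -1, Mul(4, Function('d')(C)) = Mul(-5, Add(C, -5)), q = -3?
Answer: 5607424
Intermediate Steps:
Function('d')(C) = Add(Rational(25, 4), Mul(Rational(-5, 4), C)) (Function('d')(C) = Mul(Rational(1, 4), Mul(-5, Add(C, -5))) = Mul(Rational(1, 4), Mul(-5, Add(-5, C))) = Mul(Rational(1, 4), Add(25, Mul(-5, C))) = Add(Rational(25, 4), Mul(Rational(-5, 4), C)))
F = 4 (F = Mul(Add(-1, -1), -2) = Mul(-2, -2) = 4)
Function('g')(r, A) = Add(-1, Pow(A, 2)) (Function('g')(r, A) = Add(Pow(A, 2), -1) = Add(-1, Pow(A, 2)))
Pow(Add(848, Function('g')(F, 39)), 2) = Pow(Add(848, Add(-1, Pow(39, 2))), 2) = Pow(Add(848, Add(-1, 1521)), 2) = Pow(Add(848, 1520), 2) = Pow(2368, 2) = 5607424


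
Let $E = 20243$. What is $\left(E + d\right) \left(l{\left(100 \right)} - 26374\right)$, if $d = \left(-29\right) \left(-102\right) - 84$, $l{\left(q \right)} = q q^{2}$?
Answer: $22507312242$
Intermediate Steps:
$l{\left(q \right)} = q^{3}$
$d = 2874$ ($d = 2958 - 84 = 2874$)
$\left(E + d\right) \left(l{\left(100 \right)} - 26374\right) = \left(20243 + 2874\right) \left(100^{3} - 26374\right) = 23117 \left(1000000 - 26374\right) = 23117 \cdot 973626 = 22507312242$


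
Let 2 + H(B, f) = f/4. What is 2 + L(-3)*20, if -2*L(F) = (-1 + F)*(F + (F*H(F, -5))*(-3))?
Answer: -1288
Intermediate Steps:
H(B, f) = -2 + f/4
L(F) = -43*F*(-1 + F)/8 (L(F) = -(-1 + F)*(F + (F*(-2 + (1/4)*(-5)))*(-3))/2 = -(-1 + F)*(F + (F*(-2 - 5/4))*(-3))/2 = -(-1 + F)*(F + (F*(-13/4))*(-3))/2 = -(-1 + F)*(F - 13*F/4*(-3))/2 = -(-1 + F)*(F + 39*F/4)/2 = -(-1 + F)*43*F/4/2 = -43*F*(-1 + F)/8)
2 + L(-3)*20 = 2 + ((43/8)*(-3)*(1 - 1*(-3)))*20 = 2 + ((43/8)*(-3)*(1 + 3))*20 = 2 + ((43/8)*(-3)*4)*20 = 2 - 129/2*20 = 2 - 1290 = -1288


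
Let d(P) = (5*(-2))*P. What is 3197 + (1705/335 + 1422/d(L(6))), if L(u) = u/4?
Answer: 1040942/335 ≈ 3107.3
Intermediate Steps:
L(u) = u/4 (L(u) = u*(1/4) = u/4)
d(P) = -10*P
3197 + (1705/335 + 1422/d(L(6))) = 3197 + (1705/335 + 1422/((-5*6/2))) = 3197 + (1705*(1/335) + 1422/((-10*3/2))) = 3197 + (341/67 + 1422/(-15)) = 3197 + (341/67 + 1422*(-1/15)) = 3197 + (341/67 - 474/5) = 3197 - 30053/335 = 1040942/335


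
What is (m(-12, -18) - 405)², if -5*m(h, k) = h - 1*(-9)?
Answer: 4088484/25 ≈ 1.6354e+5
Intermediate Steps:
m(h, k) = -9/5 - h/5 (m(h, k) = -(h - 1*(-9))/5 = -(h + 9)/5 = -(9 + h)/5 = -9/5 - h/5)
(m(-12, -18) - 405)² = ((-9/5 - ⅕*(-12)) - 405)² = ((-9/5 + 12/5) - 405)² = (⅗ - 405)² = (-2022/5)² = 4088484/25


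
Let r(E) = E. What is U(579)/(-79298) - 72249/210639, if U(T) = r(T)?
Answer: -1950387061/5567750474 ≈ -0.35030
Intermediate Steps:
U(T) = T
U(579)/(-79298) - 72249/210639 = 579/(-79298) - 72249/210639 = 579*(-1/79298) - 72249*1/210639 = -579/79298 - 24083/70213 = -1950387061/5567750474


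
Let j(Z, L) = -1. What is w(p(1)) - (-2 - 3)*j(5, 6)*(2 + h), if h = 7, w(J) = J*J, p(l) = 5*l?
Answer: -20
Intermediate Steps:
w(J) = J²
w(p(1)) - (-2 - 3)*j(5, 6)*(2 + h) = (5*1)² - (-2 - 3)*(-1)*(2 + 7) = 5² - (-5*(-1))*9 = 25 - 5*9 = 25 - 1*45 = 25 - 45 = -20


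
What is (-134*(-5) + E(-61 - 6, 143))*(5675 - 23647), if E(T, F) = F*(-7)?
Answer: 5948732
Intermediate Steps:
E(T, F) = -7*F
(-134*(-5) + E(-61 - 6, 143))*(5675 - 23647) = (-134*(-5) - 7*143)*(5675 - 23647) = (670 - 1001)*(-17972) = -331*(-17972) = 5948732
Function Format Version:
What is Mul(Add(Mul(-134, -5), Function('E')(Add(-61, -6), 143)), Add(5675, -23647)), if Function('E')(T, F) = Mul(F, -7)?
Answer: 5948732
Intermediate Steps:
Function('E')(T, F) = Mul(-7, F)
Mul(Add(Mul(-134, -5), Function('E')(Add(-61, -6), 143)), Add(5675, -23647)) = Mul(Add(Mul(-134, -5), Mul(-7, 143)), Add(5675, -23647)) = Mul(Add(670, -1001), -17972) = Mul(-331, -17972) = 5948732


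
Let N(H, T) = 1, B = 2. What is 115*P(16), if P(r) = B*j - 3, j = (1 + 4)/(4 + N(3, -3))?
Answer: -115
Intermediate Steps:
j = 1 (j = (1 + 4)/(4 + 1) = 5/5 = 5*(⅕) = 1)
P(r) = -1 (P(r) = 2*1 - 3 = 2 - 3 = -1)
115*P(16) = 115*(-1) = -115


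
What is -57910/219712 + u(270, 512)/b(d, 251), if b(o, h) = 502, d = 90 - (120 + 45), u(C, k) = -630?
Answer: -41872345/27573856 ≈ -1.5186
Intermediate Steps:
d = -75 (d = 90 - 1*165 = 90 - 165 = -75)
-57910/219712 + u(270, 512)/b(d, 251) = -57910/219712 - 630/502 = -57910*1/219712 - 630*1/502 = -28955/109856 - 315/251 = -41872345/27573856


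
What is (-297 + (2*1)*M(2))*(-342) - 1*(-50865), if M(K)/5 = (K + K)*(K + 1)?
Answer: 111399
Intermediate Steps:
M(K) = 10*K*(1 + K) (M(K) = 5*((K + K)*(K + 1)) = 5*((2*K)*(1 + K)) = 5*(2*K*(1 + K)) = 10*K*(1 + K))
(-297 + (2*1)*M(2))*(-342) - 1*(-50865) = (-297 + (2*1)*(10*2*(1 + 2)))*(-342) - 1*(-50865) = (-297 + 2*(10*2*3))*(-342) + 50865 = (-297 + 2*60)*(-342) + 50865 = (-297 + 120)*(-342) + 50865 = -177*(-342) + 50865 = 60534 + 50865 = 111399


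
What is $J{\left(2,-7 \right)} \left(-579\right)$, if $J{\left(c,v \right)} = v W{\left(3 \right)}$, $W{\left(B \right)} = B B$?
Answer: $36477$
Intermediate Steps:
$W{\left(B \right)} = B^{2}$
$J{\left(c,v \right)} = 9 v$ ($J{\left(c,v \right)} = v 3^{2} = v 9 = 9 v$)
$J{\left(2,-7 \right)} \left(-579\right) = 9 \left(-7\right) \left(-579\right) = \left(-63\right) \left(-579\right) = 36477$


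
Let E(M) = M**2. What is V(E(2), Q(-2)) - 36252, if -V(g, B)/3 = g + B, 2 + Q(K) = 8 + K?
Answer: -36276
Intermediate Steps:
Q(K) = 6 + K (Q(K) = -2 + (8 + K) = 6 + K)
V(g, B) = -3*B - 3*g (V(g, B) = -3*(g + B) = -3*(B + g) = -3*B - 3*g)
V(E(2), Q(-2)) - 36252 = (-3*(6 - 2) - 3*2**2) - 36252 = (-3*4 - 3*4) - 36252 = (-12 - 12) - 36252 = -24 - 36252 = -36276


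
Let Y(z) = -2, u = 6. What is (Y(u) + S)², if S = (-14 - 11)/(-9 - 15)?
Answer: 529/576 ≈ 0.91840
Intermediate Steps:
S = 25/24 (S = -25/(-24) = -25*(-1/24) = 25/24 ≈ 1.0417)
(Y(u) + S)² = (-2 + 25/24)² = (-23/24)² = 529/576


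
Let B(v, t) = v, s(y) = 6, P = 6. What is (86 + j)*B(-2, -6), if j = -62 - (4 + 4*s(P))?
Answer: 8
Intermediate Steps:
j = -90 (j = -62 - (4 + 4*6) = -62 - (4 + 24) = -62 - 1*28 = -62 - 28 = -90)
(86 + j)*B(-2, -6) = (86 - 90)*(-2) = -4*(-2) = 8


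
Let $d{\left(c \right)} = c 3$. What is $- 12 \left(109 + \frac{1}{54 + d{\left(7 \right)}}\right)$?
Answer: $- \frac{32704}{25} \approx -1308.2$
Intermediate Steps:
$d{\left(c \right)} = 3 c$
$- 12 \left(109 + \frac{1}{54 + d{\left(7 \right)}}\right) = - 12 \left(109 + \frac{1}{54 + 3 \cdot 7}\right) = - 12 \left(109 + \frac{1}{54 + 21}\right) = - 12 \left(109 + \frac{1}{75}\right) = \left(-12\right) \frac{8176}{75} = - \frac{32704}{25}$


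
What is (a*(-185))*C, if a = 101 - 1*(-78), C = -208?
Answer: 6887920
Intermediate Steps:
a = 179 (a = 101 + 78 = 179)
(a*(-185))*C = (179*(-185))*(-208) = -33115*(-208) = 6887920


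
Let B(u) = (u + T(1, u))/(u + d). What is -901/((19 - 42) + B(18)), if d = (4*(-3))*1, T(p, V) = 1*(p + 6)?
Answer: 5406/113 ≈ 47.841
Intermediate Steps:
T(p, V) = 6 + p (T(p, V) = 1*(6 + p) = 6 + p)
d = -12 (d = -12*1 = -12)
B(u) = (7 + u)/(-12 + u) (B(u) = (u + (6 + 1))/(u - 12) = (u + 7)/(-12 + u) = (7 + u)/(-12 + u))
-901/((19 - 42) + B(18)) = -901/((19 - 42) + (7 + 18)/(-12 + 18)) = -901/(-23 + 25/6) = -901/(-113/6) = -901*(-6/113) = 5406/113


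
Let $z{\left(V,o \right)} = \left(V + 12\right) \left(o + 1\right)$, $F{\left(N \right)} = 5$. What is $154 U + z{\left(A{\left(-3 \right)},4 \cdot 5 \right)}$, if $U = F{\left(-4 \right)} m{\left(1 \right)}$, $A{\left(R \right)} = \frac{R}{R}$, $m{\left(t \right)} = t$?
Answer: $1043$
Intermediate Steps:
$A{\left(R \right)} = 1$
$z{\left(V,o \right)} = \left(1 + o\right) \left(12 + V\right)$ ($z{\left(V,o \right)} = \left(12 + V\right) \left(1 + o\right) = \left(1 + o\right) \left(12 + V\right)$)
$U = 5$ ($U = 5 \cdot 1 = 5$)
$154 U + z{\left(A{\left(-3 \right)},4 \cdot 5 \right)} = 154 \cdot 5 + \left(12 + 1 + 12 \cdot 4 \cdot 5 + 1 \cdot 4 \cdot 5\right) = 770 + \left(12 + 1 + 12 \cdot 20 + 1 \cdot 20\right) = 770 + \left(12 + 1 + 240 + 20\right) = 770 + 273 = 1043$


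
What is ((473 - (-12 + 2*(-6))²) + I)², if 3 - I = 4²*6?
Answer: 38416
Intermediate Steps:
I = -93 (I = 3 - 4²*6 = 3 - 16*6 = 3 - 1*96 = 3 - 96 = -93)
((473 - (-12 + 2*(-6))²) + I)² = ((473 - (-12 + 2*(-6))²) - 93)² = ((473 - (-12 - 12)²) - 93)² = ((473 - 1*(-24)²) - 93)² = ((473 - 1*576) - 93)² = ((473 - 576) - 93)² = (-103 - 93)² = (-196)² = 38416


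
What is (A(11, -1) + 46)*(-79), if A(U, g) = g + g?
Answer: -3476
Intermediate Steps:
A(U, g) = 2*g
(A(11, -1) + 46)*(-79) = (2*(-1) + 46)*(-79) = (-2 + 46)*(-79) = 44*(-79) = -3476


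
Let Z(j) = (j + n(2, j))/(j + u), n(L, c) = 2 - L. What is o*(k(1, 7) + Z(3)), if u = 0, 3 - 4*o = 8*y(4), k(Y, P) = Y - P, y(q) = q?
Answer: 145/4 ≈ 36.250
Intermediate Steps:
o = -29/4 (o = 3/4 - 2*4 = 3/4 - 1/4*32 = 3/4 - 8 = -29/4 ≈ -7.2500)
Z(j) = 1 (Z(j) = (j + (2 - 1*2))/(j + 0) = (j + (2 - 2))/j = (j + 0)/j = j/j = 1)
o*(k(1, 7) + Z(3)) = -29*((1 - 1*7) + 1)/4 = -29*((1 - 7) + 1)/4 = -29*(-6 + 1)/4 = -29/4*(-5) = 145/4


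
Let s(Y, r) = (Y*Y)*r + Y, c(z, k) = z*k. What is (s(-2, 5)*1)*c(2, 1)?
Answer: 36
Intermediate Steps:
c(z, k) = k*z
s(Y, r) = Y + r*Y² (s(Y, r) = Y²*r + Y = r*Y² + Y = Y + r*Y²)
(s(-2, 5)*1)*c(2, 1) = (-2*(1 - 2*5)*1)*(1*2) = (-2*(1 - 10)*1)*2 = (-2*(-9)*1)*2 = (18*1)*2 = 18*2 = 36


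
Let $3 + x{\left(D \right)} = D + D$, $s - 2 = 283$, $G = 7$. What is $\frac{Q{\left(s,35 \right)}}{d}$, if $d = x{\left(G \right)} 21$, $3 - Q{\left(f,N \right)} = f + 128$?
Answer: $- \frac{410}{231} \approx -1.7749$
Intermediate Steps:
$s = 285$ ($s = 2 + 283 = 285$)
$x{\left(D \right)} = -3 + 2 D$ ($x{\left(D \right)} = -3 + \left(D + D\right) = -3 + 2 D$)
$Q{\left(f,N \right)} = -125 - f$ ($Q{\left(f,N \right)} = 3 - \left(f + 128\right) = 3 - \left(128 + f\right) = -125 - f$)
$d = 231$ ($d = \left(-3 + 2 \cdot 7\right) 21 = \left(-3 + 14\right) 21 = 11 \cdot 21 = 231$)
$\frac{Q{\left(s,35 \right)}}{d} = \frac{-125 - 285}{231} = \left(-125 - 285\right) \frac{1}{231} = \left(-410\right) \frac{1}{231} = - \frac{410}{231}$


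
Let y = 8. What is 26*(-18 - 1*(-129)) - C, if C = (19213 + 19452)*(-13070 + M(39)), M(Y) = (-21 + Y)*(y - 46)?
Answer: 531801296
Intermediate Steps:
M(Y) = 798 - 38*Y (M(Y) = (-21 + Y)*(8 - 46) = (-21 + Y)*(-38) = 798 - 38*Y)
C = -531798410 (C = (19213 + 19452)*(-13070 + (798 - 38*39)) = 38665*(-13070 + (798 - 1482)) = 38665*(-13070 - 684) = 38665*(-13754) = -531798410)
26*(-18 - 1*(-129)) - C = 26*(-18 - 1*(-129)) - 1*(-531798410) = 26*(-18 + 129) + 531798410 = 26*111 + 531798410 = 2886 + 531798410 = 531801296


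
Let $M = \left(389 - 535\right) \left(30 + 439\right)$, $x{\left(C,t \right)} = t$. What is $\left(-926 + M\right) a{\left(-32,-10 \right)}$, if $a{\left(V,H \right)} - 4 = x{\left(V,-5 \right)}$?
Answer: $69400$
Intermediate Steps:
$a{\left(V,H \right)} = -1$ ($a{\left(V,H \right)} = 4 - 5 = -1$)
$M = -68474$ ($M = \left(-146\right) 469 = -68474$)
$\left(-926 + M\right) a{\left(-32,-10 \right)} = \left(-926 - 68474\right) \left(-1\right) = \left(-69400\right) \left(-1\right) = 69400$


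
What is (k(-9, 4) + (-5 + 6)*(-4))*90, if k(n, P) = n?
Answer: -1170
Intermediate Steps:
(k(-9, 4) + (-5 + 6)*(-4))*90 = (-9 + (-5 + 6)*(-4))*90 = (-9 + 1*(-4))*90 = (-9 - 4)*90 = -13*90 = -1170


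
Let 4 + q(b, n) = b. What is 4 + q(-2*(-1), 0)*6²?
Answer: -68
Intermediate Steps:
q(b, n) = -4 + b
4 + q(-2*(-1), 0)*6² = 4 + (-4 - 2*(-1))*6² = 4 + (-4 + 2)*36 = 4 - 2*36 = 4 - 72 = -68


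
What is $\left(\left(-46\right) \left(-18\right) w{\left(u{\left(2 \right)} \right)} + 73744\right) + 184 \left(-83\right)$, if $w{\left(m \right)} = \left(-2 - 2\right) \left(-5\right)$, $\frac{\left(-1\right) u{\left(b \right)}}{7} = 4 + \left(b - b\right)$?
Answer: $75032$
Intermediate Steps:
$u{\left(b \right)} = -28$ ($u{\left(b \right)} = - 7 \left(4 + \left(b - b\right)\right) = - 7 \left(4 + 0\right) = \left(-7\right) 4 = -28$)
$w{\left(m \right)} = 20$ ($w{\left(m \right)} = \left(-4\right) \left(-5\right) = 20$)
$\left(\left(-46\right) \left(-18\right) w{\left(u{\left(2 \right)} \right)} + 73744\right) + 184 \left(-83\right) = \left(\left(-46\right) \left(-18\right) 20 + 73744\right) + 184 \left(-83\right) = \left(828 \cdot 20 + 73744\right) - 15272 = \left(16560 + 73744\right) - 15272 = 90304 - 15272 = 75032$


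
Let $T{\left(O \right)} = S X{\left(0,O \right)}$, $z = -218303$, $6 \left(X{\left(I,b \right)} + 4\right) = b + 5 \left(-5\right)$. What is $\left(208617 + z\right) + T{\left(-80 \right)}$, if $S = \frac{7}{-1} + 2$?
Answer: $- \frac{19157}{2} \approx -9578.5$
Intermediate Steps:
$X{\left(I,b \right)} = - \frac{49}{6} + \frac{b}{6}$ ($X{\left(I,b \right)} = -4 + \frac{b + 5 \left(-5\right)}{6} = -4 + \frac{b - 25}{6} = -4 + \frac{-25 + b}{6} = -4 + \left(- \frac{25}{6} + \frac{b}{6}\right) = - \frac{49}{6} + \frac{b}{6}$)
$S = -5$ ($S = 7 \left(-1\right) + 2 = -7 + 2 = -5$)
$T{\left(O \right)} = \frac{245}{6} - \frac{5 O}{6}$ ($T{\left(O \right)} = - 5 \left(- \frac{49}{6} + \frac{O}{6}\right) = \frac{245}{6} - \frac{5 O}{6}$)
$\left(208617 + z\right) + T{\left(-80 \right)} = \left(208617 - 218303\right) + \left(\frac{245}{6} - - \frac{200}{3}\right) = -9686 + \left(\frac{245}{6} + \frac{200}{3}\right) = -9686 + \frac{215}{2} = - \frac{19157}{2}$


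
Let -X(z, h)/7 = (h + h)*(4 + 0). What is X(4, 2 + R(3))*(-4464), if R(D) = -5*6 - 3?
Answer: -7749504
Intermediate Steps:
R(D) = -33 (R(D) = -30 - 3 = -33)
X(z, h) = -56*h (X(z, h) = -7*(h + h)*(4 + 0) = -7*2*h*4 = -56*h)
X(4, 2 + R(3))*(-4464) = -56*(2 - 33)*(-4464) = -56*(-31)*(-4464) = 1736*(-4464) = -7749504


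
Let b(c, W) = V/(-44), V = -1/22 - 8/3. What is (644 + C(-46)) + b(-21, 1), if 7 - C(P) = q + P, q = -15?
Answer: 2067827/2904 ≈ 712.06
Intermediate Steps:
C(P) = 22 - P (C(P) = 7 - (-15 + P) = 7 + (15 - P) = 22 - P)
V = -179/66 (V = -1*1/22 - 8*1/3 = -1/22 - 8/3 = -179/66 ≈ -2.7121)
b(c, W) = 179/2904 (b(c, W) = -179/66/(-44) = -179/66*(-1/44) = 179/2904)
(644 + C(-46)) + b(-21, 1) = (644 + (22 - 1*(-46))) + 179/2904 = (644 + (22 + 46)) + 179/2904 = (644 + 68) + 179/2904 = 712 + 179/2904 = 2067827/2904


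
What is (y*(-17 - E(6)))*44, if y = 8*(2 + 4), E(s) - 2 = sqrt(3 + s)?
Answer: -46464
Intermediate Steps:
E(s) = 2 + sqrt(3 + s)
y = 48 (y = 8*6 = 48)
(y*(-17 - E(6)))*44 = (48*(-17 - (2 + sqrt(3 + 6))))*44 = (48*(-17 - (2 + sqrt(9))))*44 = (48*(-17 - (2 + 3)))*44 = (48*(-17 - 1*5))*44 = (48*(-17 - 5))*44 = (48*(-22))*44 = -1056*44 = -46464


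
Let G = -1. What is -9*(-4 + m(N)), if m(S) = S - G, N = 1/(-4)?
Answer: 117/4 ≈ 29.250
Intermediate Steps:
N = -1/4 ≈ -0.25000
m(S) = 1 + S (m(S) = S - 1*(-1) = S + 1 = 1 + S)
-9*(-4 + m(N)) = -9*(-4 + (1 - 1/4)) = -9*(-4 + 3/4) = -9*(-13/4) = 117/4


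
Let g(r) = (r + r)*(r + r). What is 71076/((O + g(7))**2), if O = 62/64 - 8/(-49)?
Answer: 174749159424/95544664609 ≈ 1.8290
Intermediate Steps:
O = 1775/1568 (O = 62*(1/64) - 8*(-1/49) = 31/32 + 8/49 = 1775/1568 ≈ 1.1320)
g(r) = 4*r**2 (g(r) = (2*r)*(2*r) = 4*r**2)
71076/((O + g(7))**2) = 71076/((1775/1568 + 4*7**2)**2) = 71076/((1775/1568 + 4*49)**2) = 71076/((1775/1568 + 196)**2) = 71076/((309103/1568)**2) = 71076/(95544664609/2458624) = 71076*(2458624/95544664609) = 174749159424/95544664609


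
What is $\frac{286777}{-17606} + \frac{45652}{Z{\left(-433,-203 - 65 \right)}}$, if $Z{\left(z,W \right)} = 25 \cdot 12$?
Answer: $\frac{179429003}{1320450} \approx 135.88$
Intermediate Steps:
$Z{\left(z,W \right)} = 300$
$\frac{286777}{-17606} + \frac{45652}{Z{\left(-433,-203 - 65 \right)}} = \frac{286777}{-17606} + \frac{45652}{300} = 286777 \left(- \frac{1}{17606}\right) + 45652 \cdot \frac{1}{300} = - \frac{286777}{17606} + \frac{11413}{75} = \frac{179429003}{1320450}$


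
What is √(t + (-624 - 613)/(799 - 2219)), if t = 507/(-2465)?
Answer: √81531262795/350030 ≈ 0.81575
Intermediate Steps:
t = -507/2465 (t = 507*(-1/2465) = -507/2465 ≈ -0.20568)
√(t + (-624 - 613)/(799 - 2219)) = √(-507/2465 + (-624 - 613)/(799 - 2219)) = √(-507/2465 - 1237/(-1420)) = √(-507/2465 - 1237*(-1/1420)) = √(-507/2465 + 1237/1420) = √(465853/700060) = √81531262795/350030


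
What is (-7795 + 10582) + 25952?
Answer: 28739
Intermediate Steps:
(-7795 + 10582) + 25952 = 2787 + 25952 = 28739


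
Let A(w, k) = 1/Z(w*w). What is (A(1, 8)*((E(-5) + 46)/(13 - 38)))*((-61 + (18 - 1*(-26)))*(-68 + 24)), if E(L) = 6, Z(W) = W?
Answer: -38896/25 ≈ -1555.8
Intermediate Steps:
A(w, k) = w⁻² (A(w, k) = 1/(w*w) = 1/(w²) = w⁻²)
(A(1, 8)*((E(-5) + 46)/(13 - 38)))*((-61 + (18 - 1*(-26)))*(-68 + 24)) = (((6 + 46)/(13 - 38))/1²)*((-61 + (18 - 1*(-26)))*(-68 + 24)) = (1*(52/(-25)))*((-61 + (18 + 26))*(-44)) = (1*(52*(-1/25)))*((-61 + 44)*(-44)) = (1*(-52/25))*(-17*(-44)) = -52/25*748 = -38896/25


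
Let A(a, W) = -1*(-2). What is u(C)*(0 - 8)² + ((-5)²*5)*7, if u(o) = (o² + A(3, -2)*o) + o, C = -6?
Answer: 2027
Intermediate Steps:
A(a, W) = 2
u(o) = o² + 3*o (u(o) = (o² + 2*o) + o = o² + 3*o)
u(C)*(0 - 8)² + ((-5)²*5)*7 = (-6*(3 - 6))*(0 - 8)² + ((-5)²*5)*7 = -6*(-3)*(-8)² + (25*5)*7 = 18*64 + 125*7 = 1152 + 875 = 2027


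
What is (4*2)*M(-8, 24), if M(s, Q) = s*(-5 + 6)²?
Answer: -64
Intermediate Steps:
M(s, Q) = s (M(s, Q) = s*1² = s*1 = s)
(4*2)*M(-8, 24) = (4*2)*(-8) = 8*(-8) = -64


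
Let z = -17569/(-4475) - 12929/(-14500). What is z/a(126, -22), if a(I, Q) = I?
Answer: 12504311/327033000 ≈ 0.038236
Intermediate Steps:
z = 12504311/2595500 (z = -17569*(-1/4475) - 12929*(-1/14500) = 17569/4475 + 12929/14500 = 12504311/2595500 ≈ 4.8177)
z/a(126, -22) = (12504311/2595500)/126 = (12504311/2595500)*(1/126) = 12504311/327033000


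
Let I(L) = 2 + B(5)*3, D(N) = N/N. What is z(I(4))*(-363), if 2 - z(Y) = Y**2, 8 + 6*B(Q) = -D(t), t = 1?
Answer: 6171/4 ≈ 1542.8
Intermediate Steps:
D(N) = 1
B(Q) = -3/2 (B(Q) = -4/3 + (-1*1)/6 = -4/3 + (1/6)*(-1) = -4/3 - 1/6 = -3/2)
I(L) = -5/2 (I(L) = 2 - 3/2*3 = 2 - 9/2 = -5/2)
z(Y) = 2 - Y**2
z(I(4))*(-363) = (2 - (-5/2)**2)*(-363) = (2 - 1*25/4)*(-363) = (2 - 25/4)*(-363) = -17/4*(-363) = 6171/4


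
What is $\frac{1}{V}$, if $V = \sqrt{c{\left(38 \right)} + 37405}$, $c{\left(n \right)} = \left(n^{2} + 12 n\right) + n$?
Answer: $\frac{\sqrt{39343}}{39343} \approx 0.0050416$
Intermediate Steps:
$c{\left(n \right)} = n^{2} + 13 n$
$V = \sqrt{39343}$ ($V = \sqrt{38 \left(13 + 38\right) + 37405} = \sqrt{38 \cdot 51 + 37405} = \sqrt{1938 + 37405} = \sqrt{39343} \approx 198.35$)
$\frac{1}{V} = \frac{1}{\sqrt{39343}} = \frac{\sqrt{39343}}{39343}$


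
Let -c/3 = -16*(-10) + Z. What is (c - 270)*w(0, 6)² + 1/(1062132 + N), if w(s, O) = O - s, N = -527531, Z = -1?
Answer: -14376490091/534601 ≈ -26892.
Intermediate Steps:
c = -477 (c = -3*(-16*(-10) - 1) = -3*(160 - 1) = -3*159 = -477)
(c - 270)*w(0, 6)² + 1/(1062132 + N) = (-477 - 270)*(6 - 1*0)² + 1/(1062132 - 527531) = -747*(6 + 0)² + 1/534601 = -747*6² + 1/534601 = -747*36 + 1/534601 = -26892 + 1/534601 = -14376490091/534601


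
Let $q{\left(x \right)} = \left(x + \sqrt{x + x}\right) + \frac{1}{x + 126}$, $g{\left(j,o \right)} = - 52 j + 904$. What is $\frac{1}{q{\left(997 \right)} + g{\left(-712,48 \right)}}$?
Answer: $\frac{24544723724}{955402135467475} - \frac{1261129 \sqrt{1994}}{1910804270934950} \approx 2.5661 \cdot 10^{-5}$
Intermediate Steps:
$g{\left(j,o \right)} = 904 - 52 j$
$q{\left(x \right)} = x + \frac{1}{126 + x} + \sqrt{2} \sqrt{x}$ ($q{\left(x \right)} = \left(x + \sqrt{2 x}\right) + \frac{1}{126 + x} = \left(x + \sqrt{2} \sqrt{x}\right) + \frac{1}{126 + x} = x + \frac{1}{126 + x} + \sqrt{2} \sqrt{x}$)
$\frac{1}{q{\left(997 \right)} + g{\left(-712,48 \right)}} = \frac{1}{\frac{1 + 997^{2} + 126 \cdot 997 + \sqrt{2} \cdot 997^{\frac{3}{2}} + 126 \sqrt{2} \sqrt{997}}{126 + 997} + \left(904 - -37024\right)} = \frac{1}{\frac{1 + 994009 + 125622 + \sqrt{2} \cdot 997 \sqrt{997} + 126 \sqrt{1994}}{1123} + \left(904 + 37024\right)} = \frac{1}{\frac{1 + 994009 + 125622 + 997 \sqrt{1994} + 126 \sqrt{1994}}{1123} + 37928} = \frac{1}{\frac{1119632 + 1123 \sqrt{1994}}{1123} + 37928} = \frac{1}{\left(\frac{1119632}{1123} + \sqrt{1994}\right) + 37928} = \frac{1}{\frac{43712776}{1123} + \sqrt{1994}}$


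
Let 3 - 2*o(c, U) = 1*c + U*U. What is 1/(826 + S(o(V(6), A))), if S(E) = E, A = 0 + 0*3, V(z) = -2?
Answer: 2/1657 ≈ 0.0012070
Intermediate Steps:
A = 0 (A = 0 + 0 = 0)
o(c, U) = 3/2 - c/2 - U**2/2 (o(c, U) = 3/2 - (1*c + U*U)/2 = 3/2 - (c + U**2)/2 = 3/2 + (-c/2 - U**2/2) = 3/2 - c/2 - U**2/2)
1/(826 + S(o(V(6), A))) = 1/(826 + (3/2 - 1/2*(-2) - 1/2*0**2)) = 1/(826 + (3/2 + 1 - 1/2*0)) = 1/(826 + (3/2 + 1 + 0)) = 1/(826 + 5/2) = 1/(1657/2) = 2/1657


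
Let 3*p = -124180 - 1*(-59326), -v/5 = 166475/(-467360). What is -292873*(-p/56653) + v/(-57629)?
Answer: -34104953944029286607/305172595448864 ≈ -1.1176e+5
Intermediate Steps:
v = 166475/93472 (v = -832375/(-467360) = -832375*(-1)/467360 = -5*(-33295/93472) = 166475/93472 ≈ 1.7810)
p = -21618 (p = (-124180 - 1*(-59326))/3 = (-124180 + 59326)/3 = (1/3)*(-64854) = -21618)
-292873*(-p/56653) + v/(-57629) = -292873/((-56653/(-21618))) + (166475/93472)/(-57629) = -292873/((-56653*(-1/21618))) + (166475/93472)*(-1/57629) = -292873/56653/21618 - 166475/5386697888 = -292873*21618/56653 - 166475/5386697888 = -6331328514/56653 - 166475/5386697888 = -34104953944029286607/305172595448864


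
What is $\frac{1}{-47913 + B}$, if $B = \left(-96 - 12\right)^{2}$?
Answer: $- \frac{1}{36249} \approx -2.7587 \cdot 10^{-5}$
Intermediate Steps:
$B = 11664$ ($B = \left(-108\right)^{2} = 11664$)
$\frac{1}{-47913 + B} = \frac{1}{-47913 + 11664} = \frac{1}{-36249} = - \frac{1}{36249}$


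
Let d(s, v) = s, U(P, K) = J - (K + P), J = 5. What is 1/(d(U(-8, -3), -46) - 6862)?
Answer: -1/6846 ≈ -0.00014607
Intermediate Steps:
U(P, K) = 5 - K - P (U(P, K) = 5 - (K + P) = 5 + (-K - P) = 5 - K - P)
1/(d(U(-8, -3), -46) - 6862) = 1/((5 - 1*(-3) - 1*(-8)) - 6862) = 1/((5 + 3 + 8) - 6862) = 1/(16 - 6862) = 1/(-6846) = -1/6846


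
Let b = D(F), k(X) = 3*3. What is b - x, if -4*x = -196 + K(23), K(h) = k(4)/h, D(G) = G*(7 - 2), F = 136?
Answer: 58061/92 ≈ 631.10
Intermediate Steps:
k(X) = 9
D(G) = 5*G (D(G) = G*5 = 5*G)
b = 680 (b = 5*136 = 680)
K(h) = 9/h
x = 4499/92 (x = -(-196 + 9/23)/4 = -¼*(-4499/23) = 4499/92 ≈ 48.902)
b - x = 680 - 1*4499/92 = 680 - 4499/92 = 58061/92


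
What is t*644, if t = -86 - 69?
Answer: -99820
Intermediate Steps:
t = -155
t*644 = -155*644 = -99820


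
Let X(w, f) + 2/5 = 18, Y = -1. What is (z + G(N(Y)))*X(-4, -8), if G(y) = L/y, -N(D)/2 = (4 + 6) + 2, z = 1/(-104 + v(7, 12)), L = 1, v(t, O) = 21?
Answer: -1177/1245 ≈ -0.94538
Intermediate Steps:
z = -1/83 (z = 1/(-104 + 21) = 1/(-83) = -1/83 ≈ -0.012048)
N(D) = -24 (N(D) = -2*((4 + 6) + 2) = -2*(10 + 2) = -2*12 = -24)
X(w, f) = 88/5 (X(w, f) = -2/5 + 18 = 88/5)
G(y) = 1/y
(z + G(N(Y)))*X(-4, -8) = (-1/83 + 1/(-24))*(88/5) = (-1/83 - 1/24)*(88/5) = -107/1992*88/5 = -1177/1245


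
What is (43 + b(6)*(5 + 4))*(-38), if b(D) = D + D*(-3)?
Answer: 2470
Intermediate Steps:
b(D) = -2*D (b(D) = D - 3*D = -2*D)
(43 + b(6)*(5 + 4))*(-38) = (43 + (-2*6)*(5 + 4))*(-38) = (43 - 12*9)*(-38) = (43 - 108)*(-38) = -65*(-38) = 2470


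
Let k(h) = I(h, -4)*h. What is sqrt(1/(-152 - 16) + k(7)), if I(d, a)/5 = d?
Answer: sqrt(1728678)/84 ≈ 15.652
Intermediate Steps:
I(d, a) = 5*d
k(h) = 5*h**2 (k(h) = (5*h)*h = 5*h**2)
sqrt(1/(-152 - 16) + k(7)) = sqrt(1/(-152 - 16) + 5*7**2) = sqrt(1/(-168) + 5*49) = sqrt(-1/168 + 245) = sqrt(41159/168) = sqrt(1728678)/84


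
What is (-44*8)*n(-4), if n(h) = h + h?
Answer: 2816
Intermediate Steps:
n(h) = 2*h
(-44*8)*n(-4) = (-44*8)*(2*(-4)) = -352*(-8) = 2816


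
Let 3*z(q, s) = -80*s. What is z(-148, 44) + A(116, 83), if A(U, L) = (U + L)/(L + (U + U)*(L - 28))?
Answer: -15068921/12843 ≈ -1173.3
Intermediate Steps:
z(q, s) = -80*s/3 (z(q, s) = (-80*s)/3 = -80*s/3)
A(U, L) = (L + U)/(L + 2*U*(-28 + L)) (A(U, L) = (L + U)/(L + (2*U)*(-28 + L)) = (L + U)/(L + 2*U*(-28 + L)))
z(-148, 44) + A(116, 83) = -80/3*44 + (83 + 116)/(83 - 56*116 + 2*83*116) = -3520/3 + 199/(83 - 6496 + 19256) = -3520/3 + 199/12843 = -15068921/12843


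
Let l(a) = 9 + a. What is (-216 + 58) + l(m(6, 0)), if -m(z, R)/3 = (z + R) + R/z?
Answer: -167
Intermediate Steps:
m(z, R) = -3*R - 3*z - 3*R/z (m(z, R) = -3*((z + R) + R/z) = -3*((R + z) + R/z) = -3*(R + z + R/z) = -3*R - 3*z - 3*R/z)
(-216 + 58) + l(m(6, 0)) = (-216 + 58) + (9 + 3*(-1*0 - 1*6*(0 + 6))/6) = -158 + (9 + 3*(1/6)*(0 - 1*6*6)) = -158 + (9 + 3*(1/6)*(0 - 36)) = -158 + (9 + 3*(1/6)*(-36)) = -158 + (9 - 18) = -158 - 9 = -167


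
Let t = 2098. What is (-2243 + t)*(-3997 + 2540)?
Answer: 211265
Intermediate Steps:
(-2243 + t)*(-3997 + 2540) = (-2243 + 2098)*(-3997 + 2540) = -145*(-1457) = 211265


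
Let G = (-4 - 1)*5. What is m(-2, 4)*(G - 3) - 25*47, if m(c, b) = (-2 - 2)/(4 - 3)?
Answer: -1063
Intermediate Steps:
m(c, b) = -4 (m(c, b) = -4/1 = -4*1 = -4)
G = -25 (G = -5*5 = -25)
m(-2, 4)*(G - 3) - 25*47 = -4*(-25 - 3) - 25*47 = -4*(-28) - 1175 = 112 - 1175 = -1063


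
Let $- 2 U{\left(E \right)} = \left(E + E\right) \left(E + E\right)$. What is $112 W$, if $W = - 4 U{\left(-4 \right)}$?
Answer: $14336$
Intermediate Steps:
$U{\left(E \right)} = - 2 E^{2}$ ($U{\left(E \right)} = - \frac{\left(E + E\right) \left(E + E\right)}{2} = - \frac{2 E 2 E}{2} = - \frac{4 E^{2}}{2} = - 2 E^{2}$)
$W = 128$ ($W = - 4 \left(- 2 \left(-4\right)^{2}\right) = - 4 \left(\left(-2\right) 16\right) = \left(-4\right) \left(-32\right) = 128$)
$112 W = 112 \cdot 128 = 14336$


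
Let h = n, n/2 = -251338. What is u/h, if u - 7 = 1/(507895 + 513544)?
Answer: -3575037/256726435382 ≈ -1.3925e-5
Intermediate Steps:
n = -502676 (n = 2*(-251338) = -502676)
h = -502676
u = 7150074/1021439 (u = 7 + 1/(507895 + 513544) = 7 + 1/1021439 = 7150074/1021439 ≈ 7.0000)
u/h = (7150074/1021439)/(-502676) = (7150074/1021439)*(-1/502676) = -3575037/256726435382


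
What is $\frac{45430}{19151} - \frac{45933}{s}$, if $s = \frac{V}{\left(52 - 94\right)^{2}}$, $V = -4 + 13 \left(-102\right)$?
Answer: $\frac{10076530828}{165395} \approx 60924.0$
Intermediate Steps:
$V = -1330$ ($V = -4 - 1326 = -1330$)
$s = - \frac{95}{126}$ ($s = - \frac{1330}{\left(52 - 94\right)^{2}} = - \frac{1330}{\left(-42\right)^{2}} = - \frac{1330}{1764} = \left(-1330\right) \frac{1}{1764} = - \frac{95}{126} \approx -0.75397$)
$\frac{45430}{19151} - \frac{45933}{s} = \frac{45430}{19151} - \frac{45933}{- \frac{95}{126}} = 45430 \cdot \frac{1}{19151} - - \frac{5787558}{95} = \frac{4130}{1741} + \frac{5787558}{95} = \frac{10076530828}{165395}$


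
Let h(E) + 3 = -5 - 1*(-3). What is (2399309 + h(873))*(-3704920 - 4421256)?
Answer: -19497166581504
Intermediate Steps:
h(E) = -5 (h(E) = -3 + (-5 - 1*(-3)) = -3 + (-5 + 3) = -3 - 2 = -5)
(2399309 + h(873))*(-3704920 - 4421256) = (2399309 - 5)*(-3704920 - 4421256) = 2399304*(-8126176) = -19497166581504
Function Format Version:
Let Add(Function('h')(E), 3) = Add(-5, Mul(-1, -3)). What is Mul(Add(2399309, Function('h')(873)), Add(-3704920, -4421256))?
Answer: -19497166581504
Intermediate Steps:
Function('h')(E) = -5 (Function('h')(E) = Add(-3, Add(-5, Mul(-1, -3))) = Add(-3, Add(-5, 3)) = Add(-3, -2) = -5)
Mul(Add(2399309, Function('h')(873)), Add(-3704920, -4421256)) = Mul(Add(2399309, -5), Add(-3704920, -4421256)) = Mul(2399304, -8126176) = -19497166581504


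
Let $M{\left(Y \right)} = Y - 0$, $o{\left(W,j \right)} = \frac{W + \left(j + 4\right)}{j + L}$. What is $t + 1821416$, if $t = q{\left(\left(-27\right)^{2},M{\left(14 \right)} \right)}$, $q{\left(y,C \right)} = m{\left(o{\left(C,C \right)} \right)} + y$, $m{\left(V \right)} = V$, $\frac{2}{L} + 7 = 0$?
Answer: $\frac{5466442}{3} \approx 1.8221 \cdot 10^{6}$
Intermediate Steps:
$L = - \frac{2}{7}$ ($L = \frac{2}{-7 + 0} = \frac{2}{-7} = 2 \left(- \frac{1}{7}\right) = - \frac{2}{7} \approx -0.28571$)
$o{\left(W,j \right)} = \frac{4 + W + j}{- \frac{2}{7} + j}$ ($o{\left(W,j \right)} = \frac{W + \left(j + 4\right)}{j - \frac{2}{7}} = \frac{W + \left(4 + j\right)}{- \frac{2}{7} + j} = \frac{4 + W + j}{- \frac{2}{7} + j}$)
$M{\left(Y \right)} = Y$ ($M{\left(Y \right)} = Y + 0 = Y$)
$q{\left(y,C \right)} = y + \frac{7 \left(4 + 2 C\right)}{-2 + 7 C}$ ($q{\left(y,C \right)} = \frac{7 \left(4 + C + C\right)}{-2 + 7 C} + y = \frac{7 \left(4 + 2 C\right)}{-2 + 7 C} + y = y + \frac{7 \left(4 + 2 C\right)}{-2 + 7 C}$)
$t = \frac{2194}{3}$ ($t = \frac{28 + 14 \cdot 14 + \left(-27\right)^{2} \left(-2 + 7 \cdot 14\right)}{-2 + 7 \cdot 14} = \frac{28 + 196 + 729 \left(-2 + 98\right)}{-2 + 98} = \frac{28 + 196 + 729 \cdot 96}{96} = \frac{28 + 196 + 69984}{96} = \frac{1}{96} \cdot 70208 = \frac{2194}{3} \approx 731.33$)
$t + 1821416 = \frac{2194}{3} + 1821416 = \frac{5466442}{3}$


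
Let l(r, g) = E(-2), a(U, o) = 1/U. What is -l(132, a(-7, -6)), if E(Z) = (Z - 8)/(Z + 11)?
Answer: 10/9 ≈ 1.1111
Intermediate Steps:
E(Z) = (-8 + Z)/(11 + Z)
l(r, g) = -10/9 (l(r, g) = (-8 - 2)/(11 - 2) = -10/9)
-l(132, a(-7, -6)) = -1*(-10/9) = 10/9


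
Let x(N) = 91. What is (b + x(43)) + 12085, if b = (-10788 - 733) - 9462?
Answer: -8807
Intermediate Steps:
b = -20983 (b = -11521 - 9462 = -20983)
(b + x(43)) + 12085 = (-20983 + 91) + 12085 = -20892 + 12085 = -8807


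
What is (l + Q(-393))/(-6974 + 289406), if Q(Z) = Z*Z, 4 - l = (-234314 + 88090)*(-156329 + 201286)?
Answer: 2191315607/94144 ≈ 23276.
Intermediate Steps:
l = 6573792372 (l = 4 - (-234314 + 88090)*(-156329 + 201286) = 4 - (-146224)*44957 = 4 - 1*(-6573792368) = 4 + 6573792368 = 6573792372)
Q(Z) = Z²
(l + Q(-393))/(-6974 + 289406) = (6573792372 + (-393)²)/(-6974 + 289406) = (6573792372 + 154449)/282432 = 6573946821*(1/282432) = 2191315607/94144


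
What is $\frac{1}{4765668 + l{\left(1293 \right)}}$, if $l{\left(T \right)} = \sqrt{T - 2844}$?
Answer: $\frac{1588556}{7570530495925} - \frac{i \sqrt{1551}}{22711591487775} \approx 2.0983 \cdot 10^{-7} - 1.734 \cdot 10^{-12} i$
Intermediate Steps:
$l{\left(T \right)} = \sqrt{-2844 + T}$
$\frac{1}{4765668 + l{\left(1293 \right)}} = \frac{1}{4765668 + \sqrt{-2844 + 1293}} = \frac{1}{4765668 + \sqrt{-1551}} = \frac{1}{4765668 + i \sqrt{1551}}$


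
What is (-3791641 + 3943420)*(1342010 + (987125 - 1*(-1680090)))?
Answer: 608516161275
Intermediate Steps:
(-3791641 + 3943420)*(1342010 + (987125 - 1*(-1680090))) = 151779*(1342010 + (987125 + 1680090)) = 151779*(1342010 + 2667215) = 151779*4009225 = 608516161275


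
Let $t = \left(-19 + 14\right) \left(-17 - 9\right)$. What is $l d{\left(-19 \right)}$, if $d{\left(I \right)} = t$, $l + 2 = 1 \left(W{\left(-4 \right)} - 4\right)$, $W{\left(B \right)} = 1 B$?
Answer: $-1300$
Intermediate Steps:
$W{\left(B \right)} = B$
$l = -10$ ($l = -2 + 1 \left(-4 - 4\right) = -2 + 1 \left(-8\right) = -2 - 8 = -10$)
$t = 130$ ($t = \left(-5\right) \left(-26\right) = 130$)
$d{\left(I \right)} = 130$
$l d{\left(-19 \right)} = \left(-10\right) 130 = -1300$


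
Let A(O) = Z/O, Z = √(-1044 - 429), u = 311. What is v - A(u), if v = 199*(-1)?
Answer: -199 - I*√1473/311 ≈ -199.0 - 0.12341*I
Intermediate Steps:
Z = I*√1473 (Z = √(-1473) = I*√1473 ≈ 38.38*I)
v = -199
A(O) = I*√1473/O (A(O) = (I*√1473)/O = I*√1473/O)
v - A(u) = -199 - I*√1473/311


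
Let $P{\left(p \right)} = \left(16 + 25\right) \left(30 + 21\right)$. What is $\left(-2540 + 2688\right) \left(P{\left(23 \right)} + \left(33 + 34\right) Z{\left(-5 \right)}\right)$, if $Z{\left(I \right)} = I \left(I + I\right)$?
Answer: $805268$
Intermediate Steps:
$P{\left(p \right)} = 2091$ ($P{\left(p \right)} = 41 \cdot 51 = 2091$)
$Z{\left(I \right)} = 2 I^{2}$ ($Z{\left(I \right)} = I 2 I = 2 I^{2}$)
$\left(-2540 + 2688\right) \left(P{\left(23 \right)} + \left(33 + 34\right) Z{\left(-5 \right)}\right) = \left(-2540 + 2688\right) \left(2091 + \left(33 + 34\right) 2 \left(-5\right)^{2}\right) = 148 \left(2091 + 67 \cdot 2 \cdot 25\right) = 148 \left(2091 + 67 \cdot 50\right) = 148 \left(2091 + 3350\right) = 148 \cdot 5441 = 805268$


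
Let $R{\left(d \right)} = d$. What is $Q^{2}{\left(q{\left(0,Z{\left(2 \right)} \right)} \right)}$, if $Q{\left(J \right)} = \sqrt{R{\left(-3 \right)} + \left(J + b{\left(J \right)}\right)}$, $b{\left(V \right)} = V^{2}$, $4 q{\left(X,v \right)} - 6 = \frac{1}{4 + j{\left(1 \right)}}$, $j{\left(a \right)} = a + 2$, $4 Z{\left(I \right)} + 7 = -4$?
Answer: $\frac{701}{784} \approx 0.89413$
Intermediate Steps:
$Z{\left(I \right)} = - \frac{11}{4}$ ($Z{\left(I \right)} = - \frac{7}{4} + \frac{1}{4} \left(-4\right) = - \frac{7}{4} - 1 = - \frac{11}{4}$)
$j{\left(a \right)} = 2 + a$
$q{\left(X,v \right)} = \frac{43}{28}$ ($q{\left(X,v \right)} = \frac{3}{2} + \frac{1}{4 \left(4 + \left(2 + 1\right)\right)} = \frac{3}{2} + \frac{1}{4 \left(4 + 3\right)} = \frac{3}{2} + \frac{1}{4 \cdot 7} = \frac{3}{2} + \frac{1}{4} \cdot \frac{1}{7} = \frac{3}{2} + \frac{1}{28} = \frac{43}{28}$)
$Q{\left(J \right)} = \sqrt{-3 + J + J^{2}}$ ($Q{\left(J \right)} = \sqrt{-3 + \left(J + J^{2}\right)} = \sqrt{-3 + J + J^{2}}$)
$Q^{2}{\left(q{\left(0,Z{\left(2 \right)} \right)} \right)} = \left(\sqrt{-3 + \frac{43}{28} + \left(\frac{43}{28}\right)^{2}}\right)^{2} = \left(\sqrt{-3 + \frac{43}{28} + \frac{1849}{784}}\right)^{2} = \left(\sqrt{\frac{701}{784}}\right)^{2} = \left(\frac{\sqrt{701}}{28}\right)^{2} = \frac{701}{784}$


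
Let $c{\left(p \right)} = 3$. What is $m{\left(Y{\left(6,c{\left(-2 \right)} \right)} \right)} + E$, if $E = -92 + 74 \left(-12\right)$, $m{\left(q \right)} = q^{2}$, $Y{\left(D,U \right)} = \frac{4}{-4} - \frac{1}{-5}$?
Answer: $- \frac{24484}{25} \approx -979.36$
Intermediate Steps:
$Y{\left(D,U \right)} = - \frac{4}{5}$ ($Y{\left(D,U \right)} = 4 \left(- \frac{1}{4}\right) - - \frac{1}{5} = -1 + \frac{1}{5} = - \frac{4}{5}$)
$E = -980$ ($E = -92 - 888 = -980$)
$m{\left(Y{\left(6,c{\left(-2 \right)} \right)} \right)} + E = \left(- \frac{4}{5}\right)^{2} - 980 = \frac{16}{25} - 980 = - \frac{24484}{25}$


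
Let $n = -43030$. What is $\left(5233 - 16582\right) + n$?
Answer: $-54379$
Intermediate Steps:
$\left(5233 - 16582\right) + n = \left(5233 - 16582\right) - 43030 = -11349 - 43030 = -54379$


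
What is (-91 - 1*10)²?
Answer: 10201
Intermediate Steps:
(-91 - 1*10)² = (-91 - 10)² = (-101)² = 10201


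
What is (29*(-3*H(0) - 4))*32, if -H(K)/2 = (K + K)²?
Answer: -3712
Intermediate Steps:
H(K) = -8*K² (H(K) = -2*(K + K)² = -2*4*K² = -8*K²)
(29*(-3*H(0) - 4))*32 = (29*(-(-24)*0² - 4))*32 = (29*(-(-24)*0 - 4))*32 = (29*(-3*0 - 4))*32 = (29*(0 - 4))*32 = (29*(-4))*32 = -116*32 = -3712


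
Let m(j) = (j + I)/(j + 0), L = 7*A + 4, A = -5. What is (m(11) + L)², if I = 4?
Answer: 106276/121 ≈ 878.31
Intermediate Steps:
L = -31 (L = 7*(-5) + 4 = -35 + 4 = -31)
m(j) = (4 + j)/j (m(j) = (j + 4)/(j + 0) = (4 + j)/j)
(m(11) + L)² = ((4 + 11)/11 - 31)² = ((1/11)*15 - 31)² = (15/11 - 31)² = (-326/11)² = 106276/121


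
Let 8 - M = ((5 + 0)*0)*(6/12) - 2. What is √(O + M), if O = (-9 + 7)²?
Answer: √14 ≈ 3.7417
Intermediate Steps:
O = 4 (O = (-2)² = 4)
M = 10 (M = 8 - (((5 + 0)*0)*(6/12) - 2) = 8 - ((5*0)*(6*(1/12)) - 2) = 8 - (0*(½) - 2) = 8 - (0 - 2) = 8 - 1*(-2) = 8 + 2 = 10)
√(O + M) = √(4 + 10) = √14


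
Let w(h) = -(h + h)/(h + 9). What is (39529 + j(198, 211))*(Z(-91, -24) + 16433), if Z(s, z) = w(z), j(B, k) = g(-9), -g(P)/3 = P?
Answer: 3249485844/5 ≈ 6.4990e+8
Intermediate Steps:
g(P) = -3*P
j(B, k) = 27 (j(B, k) = -3*(-9) = 27)
w(h) = -2*h/(9 + h)
Z(s, z) = -2*z/(9 + z)
(39529 + j(198, 211))*(Z(-91, -24) + 16433) = (39529 + 27)*(-2*(-24)/(9 - 24) + 16433) = 39556*(-2*(-24)/(-15) + 16433) = 39556*(-2*(-24)*(-1/15) + 16433) = 39556*(-16/5 + 16433) = 39556*(82149/5) = 3249485844/5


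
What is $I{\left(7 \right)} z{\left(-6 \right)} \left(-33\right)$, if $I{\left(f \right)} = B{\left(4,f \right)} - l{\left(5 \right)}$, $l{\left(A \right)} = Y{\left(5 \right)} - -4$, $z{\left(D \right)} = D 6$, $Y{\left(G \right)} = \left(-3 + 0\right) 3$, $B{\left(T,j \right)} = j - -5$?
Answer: $20196$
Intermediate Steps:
$B{\left(T,j \right)} = 5 + j$ ($B{\left(T,j \right)} = j + 5 = 5 + j$)
$Y{\left(G \right)} = -9$ ($Y{\left(G \right)} = \left(-3\right) 3 = -9$)
$z{\left(D \right)} = 6 D$
$l{\left(A \right)} = -5$ ($l{\left(A \right)} = -9 - -4 = -9 + 4 = -5$)
$I{\left(f \right)} = 10 + f$ ($I{\left(f \right)} = \left(5 + f\right) - -5 = \left(5 + f\right) + 5 = 10 + f$)
$I{\left(7 \right)} z{\left(-6 \right)} \left(-33\right) = \left(10 + 7\right) 6 \left(-6\right) \left(-33\right) = 17 \left(-36\right) \left(-33\right) = \left(-612\right) \left(-33\right) = 20196$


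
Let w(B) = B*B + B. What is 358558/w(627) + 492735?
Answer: 97008860609/196878 ≈ 4.9274e+5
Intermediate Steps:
w(B) = B + B**2 (w(B) = B**2 + B = B + B**2)
358558/w(627) + 492735 = 358558/((627*(1 + 627))) + 492735 = 358558/((627*628)) + 492735 = 358558/393756 + 492735 = 358558*(1/393756) + 492735 = 179279/196878 + 492735 = 97008860609/196878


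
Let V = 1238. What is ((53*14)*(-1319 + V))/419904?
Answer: -371/2592 ≈ -0.14313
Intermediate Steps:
((53*14)*(-1319 + V))/419904 = ((53*14)*(-1319 + 1238))/419904 = (742*(-81))*(1/419904) = -60102*1/419904 = -371/2592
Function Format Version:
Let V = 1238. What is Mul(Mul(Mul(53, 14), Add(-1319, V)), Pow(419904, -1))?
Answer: Rational(-371, 2592) ≈ -0.14313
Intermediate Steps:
Mul(Mul(Mul(53, 14), Add(-1319, V)), Pow(419904, -1)) = Mul(Mul(Mul(53, 14), Add(-1319, 1238)), Pow(419904, -1)) = Mul(Mul(742, -81), Rational(1, 419904)) = Mul(-60102, Rational(1, 419904)) = Rational(-371, 2592)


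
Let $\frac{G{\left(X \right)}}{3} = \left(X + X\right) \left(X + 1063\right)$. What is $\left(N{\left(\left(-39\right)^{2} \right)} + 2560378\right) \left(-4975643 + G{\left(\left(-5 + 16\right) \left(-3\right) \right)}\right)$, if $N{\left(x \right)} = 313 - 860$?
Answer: $-13258857130473$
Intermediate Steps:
$G{\left(X \right)} = 6 X \left(1063 + X\right)$ ($G{\left(X \right)} = 3 \left(X + X\right) \left(X + 1063\right) = 3 \cdot 2 X \left(1063 + X\right) = 6 X \left(1063 + X\right)$)
$N{\left(x \right)} = -547$
$\left(N{\left(\left(-39\right)^{2} \right)} + 2560378\right) \left(-4975643 + G{\left(\left(-5 + 16\right) \left(-3\right) \right)}\right) = \left(-547 + 2560378\right) \left(-4975643 + 6 \left(-5 + 16\right) \left(-3\right) \left(1063 + \left(-5 + 16\right) \left(-3\right)\right)\right) = 2559831 \left(-4975643 + 6 \cdot 11 \left(-3\right) \left(1063 + 11 \left(-3\right)\right)\right) = 2559831 \left(-4975643 + 6 \left(-33\right) \left(1063 - 33\right)\right) = 2559831 \left(-4975643 + 6 \left(-33\right) 1030\right) = 2559831 \left(-4975643 - 203940\right) = 2559831 \left(-5179583\right) = -13258857130473$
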